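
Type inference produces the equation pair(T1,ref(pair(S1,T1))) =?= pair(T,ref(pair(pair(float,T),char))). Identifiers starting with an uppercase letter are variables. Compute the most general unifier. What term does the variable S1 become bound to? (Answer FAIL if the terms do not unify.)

Decompose pair/2: T1 =?= T,  ref(pair(S1,T1)) =?= ref(pair(pair(float,T),char)).
Bind T1 := T; substituting into the remaining equation gives: ref(pair(S1,T)) =?= ref(pair(pair(float,T),char)).
Decompose ref/1: pair(S1,T) =?= pair(pair(float,T),char).
Decompose pair/2: S1 =?= pair(float,T),  T =?= char.
Bind S1 := pair(float,T); no other remaining equation mentions S1.
Bind T := char. Substituting into the earlier bindings gives T1 := char, S1 := pair(float,char).
MGU = { T1 ↦ char, S1 ↦ pair(float,char), T ↦ char }, so S1 ↦ pair(float,char).

pair(float,char)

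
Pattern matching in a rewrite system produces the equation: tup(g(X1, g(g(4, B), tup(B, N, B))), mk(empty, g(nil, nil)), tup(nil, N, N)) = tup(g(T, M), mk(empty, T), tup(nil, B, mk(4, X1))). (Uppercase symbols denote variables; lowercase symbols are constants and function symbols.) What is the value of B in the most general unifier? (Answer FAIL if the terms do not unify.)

Decompose tup/3: g(X1, g(g(4, B), tup(B, N, B))) = g(T, M),  mk(empty, g(nil, nil)) = mk(empty, T),  tup(nil, N, N) = tup(nil, B, mk(4, X1)).
Decompose g/2: X1 = T,  g(g(4, B), tup(B, N, B)) = M.
Bind X1 := T; substituting into the one remaining equation that mentions X1 gives: tup(nil, N, N) = tup(nil, B, mk(4, T)).
Bind M := g(g(4, B), tup(B, N, B)); no other remaining equation mentions M.
Decompose mk/2: empty = empty,  g(nil, nil) = T.
Delete trivial equation empty = empty.
Bind T := g(nil, nil); substituting into the remaining equation gives: tup(nil, N, N) = tup(nil, B, mk(4, g(nil, nil))). Substituting into the earlier binding gives X1 := g(nil, nil).
Decompose tup/3: nil = nil,  N = B,  N = mk(4, g(nil, nil)).
Delete trivial equation nil = nil.
Bind N := B; substituting into the remaining equation gives: B = mk(4, g(nil, nil)). Substituting into the earlier binding gives M := g(g(4, B), tup(B, B, B)).
Bind B := mk(4, g(nil, nil)). Substituting into the earlier bindings gives M := g(g(4, mk(4, g(nil, nil))), tup(mk(4, g(nil, nil)), mk(4, g(nil, nil)), mk(4, g(nil, nil)))), N := mk(4, g(nil, nil)).
MGU = { X1 -> g(nil, nil), M -> g(g(4, mk(4, g(nil, nil))), tup(mk(4, g(nil, nil)), mk(4, g(nil, nil)), mk(4, g(nil, nil)))), T -> g(nil, nil), N -> mk(4, g(nil, nil)), B -> mk(4, g(nil, nil)) }, so B -> mk(4, g(nil, nil)).

mk(4, g(nil, nil))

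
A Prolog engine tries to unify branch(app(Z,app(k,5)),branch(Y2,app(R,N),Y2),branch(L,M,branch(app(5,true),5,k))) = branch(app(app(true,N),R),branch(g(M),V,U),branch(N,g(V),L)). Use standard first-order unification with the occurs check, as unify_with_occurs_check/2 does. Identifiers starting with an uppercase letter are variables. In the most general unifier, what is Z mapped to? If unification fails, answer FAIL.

Decompose branch/3: app(Z,app(k,5)) = app(app(true,N),R),  branch(Y2,app(R,N),Y2) = branch(g(M),V,U),  branch(L,M,branch(app(5,true),5,k)) = branch(N,g(V),L).
Decompose app/2: Z = app(true,N),  app(k,5) = R.
Bind Z := app(true,N); no other remaining equation mentions Z.
Bind R := app(k,5); substituting into the one remaining equation that mentions R gives: branch(Y2,app(app(k,5),N),Y2) = branch(g(M),V,U).
Decompose branch/3: Y2 = g(M),  app(app(k,5),N) = V,  Y2 = U.
Bind Y2 := g(M); substituting into the one remaining equation that mentions Y2 gives: g(M) = U.
Bind V := app(app(k,5),N); substituting into the one remaining equation that mentions V gives: branch(L,M,branch(app(5,true),5,k)) = branch(N,g(app(app(k,5),N)),L).
Bind U := g(M); no other remaining equation mentions U.
Decompose branch/3: L = N,  M = g(app(app(k,5),N)),  branch(app(5,true),5,k) = L.
Bind L := N; substituting into the one remaining equation that mentions L gives: branch(app(5,true),5,k) = N.
Bind M := g(app(app(k,5),N)); no other remaining equation mentions M. Substituting into the earlier bindings gives Y2 := g(g(app(app(k,5),N))), U := g(g(app(app(k,5),N))).
Bind N := branch(app(5,true),5,k). Substituting into the earlier bindings gives Z := app(true,branch(app(5,true),5,k)), Y2 := g(g(app(app(k,5),branch(app(5,true),5,k)))), V := app(app(k,5),branch(app(5,true),5,k)), U := g(g(app(app(k,5),branch(app(5,true),5,k)))), L := branch(app(5,true),5,k), M := g(app(app(k,5),branch(app(5,true),5,k))).
MGU = { Z ↦ app(true,branch(app(5,true),5,k)), R ↦ app(k,5), Y2 ↦ g(g(app(app(k,5),branch(app(5,true),5,k)))), V ↦ app(app(k,5),branch(app(5,true),5,k)), U ↦ g(g(app(app(k,5),branch(app(5,true),5,k)))), L ↦ branch(app(5,true),5,k), M ↦ g(app(app(k,5),branch(app(5,true),5,k))), N ↦ branch(app(5,true),5,k) }, so Z ↦ app(true,branch(app(5,true),5,k)).

app(true,branch(app(5,true),5,k))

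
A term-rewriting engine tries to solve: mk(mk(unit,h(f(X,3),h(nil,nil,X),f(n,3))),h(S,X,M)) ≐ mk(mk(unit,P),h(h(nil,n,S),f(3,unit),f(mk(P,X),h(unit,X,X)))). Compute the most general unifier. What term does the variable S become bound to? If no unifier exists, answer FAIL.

FAIL

Decompose mk/2: mk(unit,h(f(X,3),h(nil,nil,X),f(n,3))) ≐ mk(unit,P),  h(S,X,M) ≐ h(h(nil,n,S),f(3,unit),f(mk(P,X),h(unit,X,X))).
Decompose mk/2: unit ≐ unit,  h(f(X,3),h(nil,nil,X),f(n,3)) ≐ P.
Delete trivial equation unit ≐ unit.
Bind P := h(f(X,3),h(nil,nil,X),f(n,3)); substituting into the remaining equation gives: h(S,X,M) ≐ h(h(nil,n,S),f(3,unit),f(mk(h(f(X,3),h(nil,nil,X),f(n,3)),X),h(unit,X,X))).
Decompose h/3: S ≐ h(nil,n,S),  X ≐ f(3,unit),  M ≐ f(mk(h(f(X,3),h(nil,nil,X),f(n,3)),X),h(unit,X,X)).
Occurs check fails: S occurs in h(nil,n,S); the equation S ≐ h(nil,n,S) has no finite solution.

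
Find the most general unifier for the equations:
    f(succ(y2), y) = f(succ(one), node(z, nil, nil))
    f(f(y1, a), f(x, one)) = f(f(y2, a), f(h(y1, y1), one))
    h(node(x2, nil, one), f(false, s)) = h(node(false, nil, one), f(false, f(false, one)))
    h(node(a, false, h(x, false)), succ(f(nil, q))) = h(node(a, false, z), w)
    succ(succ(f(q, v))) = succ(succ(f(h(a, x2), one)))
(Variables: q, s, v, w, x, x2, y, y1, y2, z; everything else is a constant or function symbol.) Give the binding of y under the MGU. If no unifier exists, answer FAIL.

node(h(h(one, one), false), nil, nil)

Decompose f/2: succ(y2) = succ(one),  y = node(z, nil, nil).
Decompose succ/1: y2 = one.
Bind y2 := one; substituting into the one remaining equation that mentions y2 gives: f(f(y1, a), f(x, one)) = f(f(one, a), f(h(y1, y1), one)).
Bind y := node(z, nil, nil); no other remaining equation mentions y.
Decompose f/2: f(y1, a) = f(one, a),  f(x, one) = f(h(y1, y1), one).
Decompose f/2: y1 = one,  a = a.
Bind y1 := one; substituting into the one remaining equation that mentions y1 gives: f(x, one) = f(h(one, one), one).
Delete trivial equation a = a.
Decompose f/2: x = h(one, one),  one = one.
Bind x := h(one, one); substituting into the one remaining equation that mentions x gives: h(node(a, false, h(h(one, one), false)), succ(f(nil, q))) = h(node(a, false, z), w).
Delete trivial equation one = one.
Decompose h/2: node(x2, nil, one) = node(false, nil, one),  f(false, s) = f(false, f(false, one)).
Decompose node/3: x2 = false,  nil = nil,  one = one.
Bind x2 := false; substituting into the one remaining equation that mentions x2 gives: succ(succ(f(q, v))) = succ(succ(f(h(a, false), one))).
Delete trivial equation nil = nil.
Delete trivial equation one = one.
Decompose f/2: false = false,  s = f(false, one).
Delete trivial equation false = false.
Bind s := f(false, one); no other remaining equation mentions s.
Decompose h/2: node(a, false, h(h(one, one), false)) = node(a, false, z),  succ(f(nil, q)) = w.
Decompose node/3: a = a,  false = false,  h(h(one, one), false) = z.
Delete trivial equation a = a.
Delete trivial equation false = false.
Bind z := h(h(one, one), false); no other remaining equation mentions z. Substituting into the earlier binding gives y := node(h(h(one, one), false), nil, nil).
Bind w := succ(f(nil, q)); no other remaining equation mentions w.
Decompose succ/1: succ(f(q, v)) = succ(f(h(a, false), one)).
Decompose succ/1: f(q, v) = f(h(a, false), one).
Decompose f/2: q = h(a, false),  v = one.
Bind q := h(a, false); no other remaining equation mentions q. Substituting into the earlier binding gives w := succ(f(nil, h(a, false))).
Bind v := one.
MGU = { y2 := one, y := node(h(h(one, one), false), nil, nil), y1 := one, x := h(one, one), x2 := false, s := f(false, one), z := h(h(one, one), false), w := succ(f(nil, h(a, false))), q := h(a, false), v := one }, so y := node(h(h(one, one), false), nil, nil).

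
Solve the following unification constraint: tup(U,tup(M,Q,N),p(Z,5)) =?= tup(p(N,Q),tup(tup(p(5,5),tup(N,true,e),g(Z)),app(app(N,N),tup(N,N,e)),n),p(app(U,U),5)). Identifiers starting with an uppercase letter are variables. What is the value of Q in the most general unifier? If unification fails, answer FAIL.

app(app(n,n),tup(n,n,e))

Decompose tup/3: U =?= p(N,Q),  tup(M,Q,N) =?= tup(tup(p(5,5),tup(N,true,e),g(Z)),app(app(N,N),tup(N,N,e)),n),  p(Z,5) =?= p(app(U,U),5).
Bind U := p(N,Q); substituting into the one remaining equation that mentions U gives: p(Z,5) =?= p(app(p(N,Q),p(N,Q)),5).
Decompose tup/3: M =?= tup(p(5,5),tup(N,true,e),g(Z)),  Q =?= app(app(N,N),tup(N,N,e)),  N =?= n.
Bind M := tup(p(5,5),tup(N,true,e),g(Z)); no other remaining equation mentions M.
Bind Q := app(app(N,N),tup(N,N,e)); substituting into the one remaining equation that mentions Q gives: p(Z,5) =?= p(app(p(N,app(app(N,N),tup(N,N,e))),p(N,app(app(N,N),tup(N,N,e)))),5). Substituting into the earlier binding gives U := p(N,app(app(N,N),tup(N,N,e))).
Bind N := n; substituting into the remaining equation gives: p(Z,5) =?= p(app(p(n,app(app(n,n),tup(n,n,e))),p(n,app(app(n,n),tup(n,n,e)))),5). Substituting into the earlier bindings gives U := p(n,app(app(n,n),tup(n,n,e))), M := tup(p(5,5),tup(n,true,e),g(Z)), Q := app(app(n,n),tup(n,n,e)).
Decompose p/2: Z =?= app(p(n,app(app(n,n),tup(n,n,e))),p(n,app(app(n,n),tup(n,n,e)))),  5 =?= 5.
Bind Z := app(p(n,app(app(n,n),tup(n,n,e))),p(n,app(app(n,n),tup(n,n,e)))); no other remaining equation mentions Z. Substituting into the earlier binding gives M := tup(p(5,5),tup(n,true,e),g(app(p(n,app(app(n,n),tup(n,n,e))),p(n,app(app(n,n),tup(n,n,e)))))).
Delete trivial equation 5 =?= 5.
MGU = { U -> p(n,app(app(n,n),tup(n,n,e))), M -> tup(p(5,5),tup(n,true,e),g(app(p(n,app(app(n,n),tup(n,n,e))),p(n,app(app(n,n),tup(n,n,e)))))), Q -> app(app(n,n),tup(n,n,e)), N -> n, Z -> app(p(n,app(app(n,n),tup(n,n,e))),p(n,app(app(n,n),tup(n,n,e)))) }, so Q -> app(app(n,n),tup(n,n,e)).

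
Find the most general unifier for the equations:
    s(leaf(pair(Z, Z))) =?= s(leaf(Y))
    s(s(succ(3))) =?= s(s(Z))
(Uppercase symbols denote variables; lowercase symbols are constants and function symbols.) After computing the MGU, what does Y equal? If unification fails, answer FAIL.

pair(succ(3), succ(3))

Decompose s/1: leaf(pair(Z, Z)) =?= leaf(Y).
Decompose leaf/1: pair(Z, Z) =?= Y.
Bind Y := pair(Z, Z); no other remaining equation mentions Y.
Decompose s/1: s(succ(3)) =?= s(Z).
Decompose s/1: succ(3) =?= Z.
Bind Z := succ(3). Substituting into the earlier binding gives Y := pair(succ(3), succ(3)).
MGU = { Y := pair(succ(3), succ(3)), Z := succ(3) }, so Y := pair(succ(3), succ(3)).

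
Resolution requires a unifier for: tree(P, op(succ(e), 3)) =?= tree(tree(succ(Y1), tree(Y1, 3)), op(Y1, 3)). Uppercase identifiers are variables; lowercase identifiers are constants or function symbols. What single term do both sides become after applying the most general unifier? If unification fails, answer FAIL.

tree(tree(succ(succ(e)), tree(succ(e), 3)), op(succ(e), 3))

Decompose tree/2: P =?= tree(succ(Y1), tree(Y1, 3)),  op(succ(e), 3) =?= op(Y1, 3).
Bind P := tree(succ(Y1), tree(Y1, 3)); no other remaining equation mentions P.
Decompose op/2: succ(e) =?= Y1,  3 =?= 3.
Bind Y1 := succ(e); no other remaining equation mentions Y1. Substituting into the earlier binding gives P := tree(succ(succ(e)), tree(succ(e), 3)).
Delete trivial equation 3 =?= 3.
Applying the MGU to either side gives tree(tree(succ(succ(e)), tree(succ(e), 3)), op(succ(e), 3)).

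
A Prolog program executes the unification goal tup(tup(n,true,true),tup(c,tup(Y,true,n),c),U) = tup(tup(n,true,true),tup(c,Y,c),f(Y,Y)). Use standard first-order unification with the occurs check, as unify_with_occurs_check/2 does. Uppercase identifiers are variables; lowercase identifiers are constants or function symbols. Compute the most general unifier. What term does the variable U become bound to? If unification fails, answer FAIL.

FAIL

Decompose tup/3: tup(n,true,true) = tup(n,true,true),  tup(c,tup(Y,true,n),c) = tup(c,Y,c),  U = f(Y,Y).
Delete trivial equation tup(n,true,true) = tup(n,true,true).
Decompose tup/3: c = c,  tup(Y,true,n) = Y,  c = c.
Delete trivial equation c = c.
Occurs check fails: Y occurs in tup(Y,true,n); the equation Y = tup(Y,true,n) has no finite solution.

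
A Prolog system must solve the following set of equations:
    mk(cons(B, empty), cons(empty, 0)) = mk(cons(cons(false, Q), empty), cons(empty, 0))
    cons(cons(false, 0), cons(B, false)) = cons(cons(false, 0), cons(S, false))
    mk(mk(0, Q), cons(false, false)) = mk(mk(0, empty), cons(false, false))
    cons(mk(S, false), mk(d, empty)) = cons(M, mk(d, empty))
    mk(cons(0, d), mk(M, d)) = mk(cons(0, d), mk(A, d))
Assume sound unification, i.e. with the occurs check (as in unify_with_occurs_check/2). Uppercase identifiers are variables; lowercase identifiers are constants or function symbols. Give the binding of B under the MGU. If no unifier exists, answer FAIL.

cons(false, empty)

Decompose mk/2: cons(B, empty) = cons(cons(false, Q), empty),  cons(empty, 0) = cons(empty, 0).
Decompose cons/2: B = cons(false, Q),  empty = empty.
Bind B := cons(false, Q); substituting into the one remaining equation that mentions B gives: cons(cons(false, 0), cons(cons(false, Q), false)) = cons(cons(false, 0), cons(S, false)).
Delete trivial equation empty = empty.
Delete trivial equation cons(empty, 0) = cons(empty, 0).
Decompose cons/2: cons(false, 0) = cons(false, 0),  cons(cons(false, Q), false) = cons(S, false).
Delete trivial equation cons(false, 0) = cons(false, 0).
Decompose cons/2: cons(false, Q) = S,  false = false.
Bind S := cons(false, Q); substituting into the one remaining equation that mentions S gives: cons(mk(cons(false, Q), false), mk(d, empty)) = cons(M, mk(d, empty)).
Delete trivial equation false = false.
Decompose mk/2: mk(0, Q) = mk(0, empty),  cons(false, false) = cons(false, false).
Decompose mk/2: 0 = 0,  Q = empty.
Delete trivial equation 0 = 0.
Bind Q := empty; substituting into the one remaining equation that mentions Q gives: cons(mk(cons(false, empty), false), mk(d, empty)) = cons(M, mk(d, empty)). Substituting into the earlier bindings gives B := cons(false, empty), S := cons(false, empty).
Delete trivial equation cons(false, false) = cons(false, false).
Decompose cons/2: mk(cons(false, empty), false) = M,  mk(d, empty) = mk(d, empty).
Bind M := mk(cons(false, empty), false); substituting into the one remaining equation that mentions M gives: mk(cons(0, d), mk(mk(cons(false, empty), false), d)) = mk(cons(0, d), mk(A, d)).
Delete trivial equation mk(d, empty) = mk(d, empty).
Decompose mk/2: cons(0, d) = cons(0, d),  mk(mk(cons(false, empty), false), d) = mk(A, d).
Delete trivial equation cons(0, d) = cons(0, d).
Decompose mk/2: mk(cons(false, empty), false) = A,  d = d.
Bind A := mk(cons(false, empty), false); no other remaining equation mentions A.
Delete trivial equation d = d.
MGU = { B ↦ cons(false, empty), S ↦ cons(false, empty), Q ↦ empty, M ↦ mk(cons(false, empty), false), A ↦ mk(cons(false, empty), false) }, so B ↦ cons(false, empty).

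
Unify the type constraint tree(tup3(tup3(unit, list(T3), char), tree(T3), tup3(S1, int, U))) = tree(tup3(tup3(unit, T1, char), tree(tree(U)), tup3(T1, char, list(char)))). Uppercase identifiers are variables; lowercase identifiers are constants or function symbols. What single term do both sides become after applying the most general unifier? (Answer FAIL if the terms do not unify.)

FAIL

Decompose tree/1: tup3(tup3(unit, list(T3), char), tree(T3), tup3(S1, int, U)) = tup3(tup3(unit, T1, char), tree(tree(U)), tup3(T1, char, list(char))).
Decompose tup3/3: tup3(unit, list(T3), char) = tup3(unit, T1, char),  tree(T3) = tree(tree(U)),  tup3(S1, int, U) = tup3(T1, char, list(char)).
Decompose tup3/3: unit = unit,  list(T3) = T1,  char = char.
Delete trivial equation unit = unit.
Bind T1 := list(T3); substituting into the one remaining equation that mentions T1 gives: tup3(S1, int, U) = tup3(list(T3), char, list(char)).
Delete trivial equation char = char.
Decompose tree/1: T3 = tree(U).
Bind T3 := tree(U); substituting into the remaining equation gives: tup3(S1, int, U) = tup3(list(tree(U)), char, list(char)). Substituting into the earlier binding gives T1 := list(tree(U)).
Decompose tup3/3: S1 = list(tree(U)),  int = char,  U = list(char).
Bind S1 := list(tree(U)); no other remaining equation mentions S1.
Clash: constants int and char differ; no unifier exists.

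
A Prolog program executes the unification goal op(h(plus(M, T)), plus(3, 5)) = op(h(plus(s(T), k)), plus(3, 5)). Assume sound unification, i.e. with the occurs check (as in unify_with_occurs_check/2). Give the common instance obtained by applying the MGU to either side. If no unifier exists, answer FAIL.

op(h(plus(s(k), k)), plus(3, 5))

Decompose op/2: h(plus(M, T)) = h(plus(s(T), k)),  plus(3, 5) = plus(3, 5).
Decompose h/1: plus(M, T) = plus(s(T), k).
Decompose plus/2: M = s(T),  T = k.
Bind M := s(T); no other remaining equation mentions M.
Bind T := k; no other remaining equation mentions T. Substituting into the earlier binding gives M := s(k).
Delete trivial equation plus(3, 5) = plus(3, 5).
Applying the MGU to either side gives op(h(plus(s(k), k)), plus(3, 5)).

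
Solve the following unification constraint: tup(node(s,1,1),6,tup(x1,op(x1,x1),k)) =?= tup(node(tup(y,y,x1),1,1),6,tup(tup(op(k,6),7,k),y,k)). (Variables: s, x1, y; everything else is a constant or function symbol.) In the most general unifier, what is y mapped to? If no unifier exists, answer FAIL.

Decompose tup/3: node(s,1,1) =?= node(tup(y,y,x1),1,1),  6 =?= 6,  tup(x1,op(x1,x1),k) =?= tup(tup(op(k,6),7,k),y,k).
Decompose node/3: s =?= tup(y,y,x1),  1 =?= 1,  1 =?= 1.
Bind s := tup(y,y,x1); no other remaining equation mentions s.
Delete trivial equation 1 =?= 1.
Delete trivial equation 1 =?= 1.
Delete trivial equation 6 =?= 6.
Decompose tup/3: x1 =?= tup(op(k,6),7,k),  op(x1,x1) =?= y,  k =?= k.
Bind x1 := tup(op(k,6),7,k); substituting into the one remaining equation that mentions x1 gives: op(tup(op(k,6),7,k),tup(op(k,6),7,k)) =?= y. Substituting into the earlier binding gives s := tup(y,y,tup(op(k,6),7,k)).
Bind y := op(tup(op(k,6),7,k),tup(op(k,6),7,k)); no other remaining equation mentions y. Substituting into the earlier binding gives s := tup(op(tup(op(k,6),7,k),tup(op(k,6),7,k)),op(tup(op(k,6),7,k),tup(op(k,6),7,k)),tup(op(k,6),7,k)).
Delete trivial equation k =?= k.
MGU = { s := tup(op(tup(op(k,6),7,k),tup(op(k,6),7,k)),op(tup(op(k,6),7,k),tup(op(k,6),7,k)),tup(op(k,6),7,k)), x1 := tup(op(k,6),7,k), y := op(tup(op(k,6),7,k),tup(op(k,6),7,k)) }, so y := op(tup(op(k,6),7,k),tup(op(k,6),7,k)).

op(tup(op(k,6),7,k),tup(op(k,6),7,k))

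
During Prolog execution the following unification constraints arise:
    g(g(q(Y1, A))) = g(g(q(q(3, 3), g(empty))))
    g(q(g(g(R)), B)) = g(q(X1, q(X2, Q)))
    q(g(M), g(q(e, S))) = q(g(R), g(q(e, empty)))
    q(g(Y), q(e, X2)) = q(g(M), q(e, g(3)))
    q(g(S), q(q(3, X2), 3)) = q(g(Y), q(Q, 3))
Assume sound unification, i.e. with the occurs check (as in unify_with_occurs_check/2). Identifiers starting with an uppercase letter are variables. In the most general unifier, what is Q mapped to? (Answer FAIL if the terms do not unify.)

Decompose g/1: g(q(Y1, A)) = g(q(q(3, 3), g(empty))).
Decompose g/1: q(Y1, A) = q(q(3, 3), g(empty)).
Decompose q/2: Y1 = q(3, 3),  A = g(empty).
Bind Y1 := q(3, 3); no other remaining equation mentions Y1.
Bind A := g(empty); no other remaining equation mentions A.
Decompose g/1: q(g(g(R)), B) = q(X1, q(X2, Q)).
Decompose q/2: g(g(R)) = X1,  B = q(X2, Q).
Bind X1 := g(g(R)); no other remaining equation mentions X1.
Bind B := q(X2, Q); no other remaining equation mentions B.
Decompose q/2: g(M) = g(R),  g(q(e, S)) = g(q(e, empty)).
Decompose g/1: M = R.
Bind M := R; substituting into the one remaining equation that mentions M gives: q(g(Y), q(e, X2)) = q(g(R), q(e, g(3))).
Decompose g/1: q(e, S) = q(e, empty).
Decompose q/2: e = e,  S = empty.
Delete trivial equation e = e.
Bind S := empty; substituting into the one remaining equation that mentions S gives: q(g(empty), q(q(3, X2), 3)) = q(g(Y), q(Q, 3)).
Decompose q/2: g(Y) = g(R),  q(e, X2) = q(e, g(3)).
Decompose g/1: Y = R.
Bind Y := R; substituting into the one remaining equation that mentions Y gives: q(g(empty), q(q(3, X2), 3)) = q(g(R), q(Q, 3)).
Decompose q/2: e = e,  X2 = g(3).
Delete trivial equation e = e.
Bind X2 := g(3); substituting into the remaining equation gives: q(g(empty), q(q(3, g(3)), 3)) = q(g(R), q(Q, 3)). Substituting into the earlier binding gives B := q(g(3), Q).
Decompose q/2: g(empty) = g(R),  q(q(3, g(3)), 3) = q(Q, 3).
Decompose g/1: empty = R.
Bind R := empty; no other remaining equation mentions R. Substituting into the earlier bindings gives X1 := g(g(empty)), M := empty, Y := empty.
Decompose q/2: q(3, g(3)) = Q,  3 = 3.
Bind Q := q(3, g(3)); no other remaining equation mentions Q. Substituting into the earlier binding gives B := q(g(3), q(3, g(3))).
Delete trivial equation 3 = 3.
MGU = { Y1 = q(3, 3), A = g(empty), X1 = g(g(empty)), B = q(g(3), q(3, g(3))), M = empty, S = empty, Y = empty, X2 = g(3), R = empty, Q = q(3, g(3)) }, so Q = q(3, g(3)).

q(3, g(3))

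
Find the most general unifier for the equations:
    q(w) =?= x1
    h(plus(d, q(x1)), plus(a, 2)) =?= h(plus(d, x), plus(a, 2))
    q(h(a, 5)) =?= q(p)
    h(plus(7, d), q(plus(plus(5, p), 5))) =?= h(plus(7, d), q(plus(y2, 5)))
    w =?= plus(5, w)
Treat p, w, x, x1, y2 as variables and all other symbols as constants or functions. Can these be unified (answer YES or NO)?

Bind x1 := q(w); substituting into the one remaining equation that mentions x1 gives: h(plus(d, q(q(w))), plus(a, 2)) =?= h(plus(d, x), plus(a, 2)).
Decompose h/2: plus(d, q(q(w))) =?= plus(d, x),  plus(a, 2) =?= plus(a, 2).
Decompose plus/2: d =?= d,  q(q(w)) =?= x.
Delete trivial equation d =?= d.
Bind x := q(q(w)); no other remaining equation mentions x.
Delete trivial equation plus(a, 2) =?= plus(a, 2).
Decompose q/1: h(a, 5) =?= p.
Bind p := h(a, 5); substituting into the one remaining equation that mentions p gives: h(plus(7, d), q(plus(plus(5, h(a, 5)), 5))) =?= h(plus(7, d), q(plus(y2, 5))).
Decompose h/2: plus(7, d) =?= plus(7, d),  q(plus(plus(5, h(a, 5)), 5)) =?= q(plus(y2, 5)).
Delete trivial equation plus(7, d) =?= plus(7, d).
Decompose q/1: plus(plus(5, h(a, 5)), 5) =?= plus(y2, 5).
Decompose plus/2: plus(5, h(a, 5)) =?= y2,  5 =?= 5.
Bind y2 := plus(5, h(a, 5)); no other remaining equation mentions y2.
Delete trivial equation 5 =?= 5.
Occurs check fails: w occurs in plus(5, w); the equation w =?= plus(5, w) has no finite solution.

NO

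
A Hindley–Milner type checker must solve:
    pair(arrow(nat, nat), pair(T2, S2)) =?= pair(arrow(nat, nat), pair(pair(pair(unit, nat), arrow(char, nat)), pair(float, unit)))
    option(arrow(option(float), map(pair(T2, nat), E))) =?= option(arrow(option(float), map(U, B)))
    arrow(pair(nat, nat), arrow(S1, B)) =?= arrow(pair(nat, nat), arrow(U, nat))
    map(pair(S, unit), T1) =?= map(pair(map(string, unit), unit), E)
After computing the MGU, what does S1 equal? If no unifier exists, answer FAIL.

Decompose pair/2: arrow(nat, nat) =?= arrow(nat, nat),  pair(T2, S2) =?= pair(pair(pair(unit, nat), arrow(char, nat)), pair(float, unit)).
Delete trivial equation arrow(nat, nat) =?= arrow(nat, nat).
Decompose pair/2: T2 =?= pair(pair(unit, nat), arrow(char, nat)),  S2 =?= pair(float, unit).
Bind T2 := pair(pair(unit, nat), arrow(char, nat)); substituting into the one remaining equation that mentions T2 gives: option(arrow(option(float), map(pair(pair(pair(unit, nat), arrow(char, nat)), nat), E))) =?= option(arrow(option(float), map(U, B))).
Bind S2 := pair(float, unit); no other remaining equation mentions S2.
Decompose option/1: arrow(option(float), map(pair(pair(pair(unit, nat), arrow(char, nat)), nat), E)) =?= arrow(option(float), map(U, B)).
Decompose arrow/2: option(float) =?= option(float),  map(pair(pair(pair(unit, nat), arrow(char, nat)), nat), E) =?= map(U, B).
Delete trivial equation option(float) =?= option(float).
Decompose map/2: pair(pair(pair(unit, nat), arrow(char, nat)), nat) =?= U,  E =?= B.
Bind U := pair(pair(pair(unit, nat), arrow(char, nat)), nat); substituting into the one remaining equation that mentions U gives: arrow(pair(nat, nat), arrow(S1, B)) =?= arrow(pair(nat, nat), arrow(pair(pair(pair(unit, nat), arrow(char, nat)), nat), nat)).
Bind E := B; substituting into the one remaining equation that mentions E gives: map(pair(S, unit), T1) =?= map(pair(map(string, unit), unit), B).
Decompose arrow/2: pair(nat, nat) =?= pair(nat, nat),  arrow(S1, B) =?= arrow(pair(pair(pair(unit, nat), arrow(char, nat)), nat), nat).
Delete trivial equation pair(nat, nat) =?= pair(nat, nat).
Decompose arrow/2: S1 =?= pair(pair(pair(unit, nat), arrow(char, nat)), nat),  B =?= nat.
Bind S1 := pair(pair(pair(unit, nat), arrow(char, nat)), nat); no other remaining equation mentions S1.
Bind B := nat; substituting into the remaining equation gives: map(pair(S, unit), T1) =?= map(pair(map(string, unit), unit), nat). Substituting into the earlier binding gives E := nat.
Decompose map/2: pair(S, unit) =?= pair(map(string, unit), unit),  T1 =?= nat.
Decompose pair/2: S =?= map(string, unit),  unit =?= unit.
Bind S := map(string, unit); no other remaining equation mentions S.
Delete trivial equation unit =?= unit.
Bind T1 := nat.
MGU = { T2 := pair(pair(unit, nat), arrow(char, nat)), S2 := pair(float, unit), U := pair(pair(pair(unit, nat), arrow(char, nat)), nat), E := nat, S1 := pair(pair(pair(unit, nat), arrow(char, nat)), nat), B := nat, S := map(string, unit), T1 := nat }, so S1 := pair(pair(pair(unit, nat), arrow(char, nat)), nat).

pair(pair(pair(unit, nat), arrow(char, nat)), nat)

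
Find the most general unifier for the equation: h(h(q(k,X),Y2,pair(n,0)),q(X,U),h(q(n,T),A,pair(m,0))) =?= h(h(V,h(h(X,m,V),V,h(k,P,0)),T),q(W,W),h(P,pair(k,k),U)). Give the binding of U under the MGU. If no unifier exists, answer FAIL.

pair(m,0)

Decompose h/3: h(q(k,X),Y2,pair(n,0)) =?= h(V,h(h(X,m,V),V,h(k,P,0)),T),  q(X,U) =?= q(W,W),  h(q(n,T),A,pair(m,0)) =?= h(P,pair(k,k),U).
Decompose h/3: q(k,X) =?= V,  Y2 =?= h(h(X,m,V),V,h(k,P,0)),  pair(n,0) =?= T.
Bind V := q(k,X); substituting into the one remaining equation that mentions V gives: Y2 =?= h(h(X,m,q(k,X)),q(k,X),h(k,P,0)).
Bind Y2 := h(h(X,m,q(k,X)),q(k,X),h(k,P,0)); no other remaining equation mentions Y2.
Bind T := pair(n,0); substituting into the one remaining equation that mentions T gives: h(q(n,pair(n,0)),A,pair(m,0)) =?= h(P,pair(k,k),U).
Decompose q/2: X =?= W,  U =?= W.
Bind X := W; no other remaining equation mentions X. Substituting into the earlier bindings gives V := q(k,W), Y2 := h(h(W,m,q(k,W)),q(k,W),h(k,P,0)).
Bind U := W; substituting into the remaining equation gives: h(q(n,pair(n,0)),A,pair(m,0)) =?= h(P,pair(k,k),W).
Decompose h/3: q(n,pair(n,0)) =?= P,  A =?= pair(k,k),  pair(m,0) =?= W.
Bind P := q(n,pair(n,0)); no other remaining equation mentions P. Substituting into the earlier binding gives Y2 := h(h(W,m,q(k,W)),q(k,W),h(k,q(n,pair(n,0)),0)).
Bind A := pair(k,k); no other remaining equation mentions A.
Bind W := pair(m,0). Substituting into the earlier bindings gives V := q(k,pair(m,0)), Y2 := h(h(pair(m,0),m,q(k,pair(m,0))),q(k,pair(m,0)),h(k,q(n,pair(n,0)),0)), X := pair(m,0), U := pair(m,0).
MGU = { V := q(k,pair(m,0)), Y2 := h(h(pair(m,0),m,q(k,pair(m,0))),q(k,pair(m,0)),h(k,q(n,pair(n,0)),0)), T := pair(n,0), X := pair(m,0), U := pair(m,0), P := q(n,pair(n,0)), A := pair(k,k), W := pair(m,0) }, so U := pair(m,0).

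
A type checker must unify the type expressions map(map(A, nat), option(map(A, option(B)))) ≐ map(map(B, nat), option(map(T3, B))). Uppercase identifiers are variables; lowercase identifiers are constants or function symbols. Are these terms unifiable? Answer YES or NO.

Decompose map/2: map(A, nat) ≐ map(B, nat),  option(map(A, option(B))) ≐ option(map(T3, B)).
Decompose map/2: A ≐ B,  nat ≐ nat.
Bind A := B; substituting into the one remaining equation that mentions A gives: option(map(B, option(B))) ≐ option(map(T3, B)).
Delete trivial equation nat ≐ nat.
Decompose option/1: map(B, option(B)) ≐ map(T3, B).
Decompose map/2: B ≐ T3,  option(B) ≐ B.
Bind B := T3; substituting into the remaining equation gives: option(T3) ≐ T3. Substituting into the earlier binding gives A := T3.
Occurs check fails: T3 occurs in option(T3); the equation T3 ≐ option(T3) has no finite solution.

NO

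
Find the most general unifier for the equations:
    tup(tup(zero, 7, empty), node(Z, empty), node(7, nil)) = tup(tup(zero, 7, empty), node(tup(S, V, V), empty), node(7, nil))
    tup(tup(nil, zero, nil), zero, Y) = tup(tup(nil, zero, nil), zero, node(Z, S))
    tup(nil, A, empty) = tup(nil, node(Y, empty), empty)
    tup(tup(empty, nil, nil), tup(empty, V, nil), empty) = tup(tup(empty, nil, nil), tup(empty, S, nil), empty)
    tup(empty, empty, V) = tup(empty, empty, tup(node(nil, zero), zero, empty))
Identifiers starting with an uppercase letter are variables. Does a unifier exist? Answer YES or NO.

Decompose tup/3: tup(zero, 7, empty) = tup(zero, 7, empty),  node(Z, empty) = node(tup(S, V, V), empty),  node(7, nil) = node(7, nil).
Delete trivial equation tup(zero, 7, empty) = tup(zero, 7, empty).
Decompose node/2: Z = tup(S, V, V),  empty = empty.
Bind Z := tup(S, V, V); substituting into the one remaining equation that mentions Z gives: tup(tup(nil, zero, nil), zero, Y) = tup(tup(nil, zero, nil), zero, node(tup(S, V, V), S)).
Delete trivial equation empty = empty.
Delete trivial equation node(7, nil) = node(7, nil).
Decompose tup/3: tup(nil, zero, nil) = tup(nil, zero, nil),  zero = zero,  Y = node(tup(S, V, V), S).
Delete trivial equation tup(nil, zero, nil) = tup(nil, zero, nil).
Delete trivial equation zero = zero.
Bind Y := node(tup(S, V, V), S); substituting into the one remaining equation that mentions Y gives: tup(nil, A, empty) = tup(nil, node(node(tup(S, V, V), S), empty), empty).
Decompose tup/3: nil = nil,  A = node(node(tup(S, V, V), S), empty),  empty = empty.
Delete trivial equation nil = nil.
Bind A := node(node(tup(S, V, V), S), empty); no other remaining equation mentions A.
Delete trivial equation empty = empty.
Decompose tup/3: tup(empty, nil, nil) = tup(empty, nil, nil),  tup(empty, V, nil) = tup(empty, S, nil),  empty = empty.
Delete trivial equation tup(empty, nil, nil) = tup(empty, nil, nil).
Decompose tup/3: empty = empty,  V = S,  nil = nil.
Delete trivial equation empty = empty.
Bind V := S; substituting into the one remaining equation that mentions V gives: tup(empty, empty, S) = tup(empty, empty, tup(node(nil, zero), zero, empty)). Substituting into the earlier bindings gives Z := tup(S, S, S), Y := node(tup(S, S, S), S), A := node(node(tup(S, S, S), S), empty).
Delete trivial equation nil = nil.
Delete trivial equation empty = empty.
Decompose tup/3: empty = empty,  empty = empty,  S = tup(node(nil, zero), zero, empty).
Delete trivial equation empty = empty.
Delete trivial equation empty = empty.
Bind S := tup(node(nil, zero), zero, empty). Substituting into the earlier bindings gives Z := tup(tup(node(nil, zero), zero, empty), tup(node(nil, zero), zero, empty), tup(node(nil, zero), zero, empty)), Y := node(tup(tup(node(nil, zero), zero, empty), tup(node(nil, zero), zero, empty), tup(node(nil, zero), zero, empty)), tup(node(nil, zero), zero, empty)), A := node(node(tup(tup(node(nil, zero), zero, empty), tup(node(nil, zero), zero, empty), tup(node(nil, zero), zero, empty)), tup(node(nil, zero), zero, empty)), empty), V := tup(node(nil, zero), zero, empty).
No equations remain and no clash or occurs-check failure arose, so a unifier exists.

YES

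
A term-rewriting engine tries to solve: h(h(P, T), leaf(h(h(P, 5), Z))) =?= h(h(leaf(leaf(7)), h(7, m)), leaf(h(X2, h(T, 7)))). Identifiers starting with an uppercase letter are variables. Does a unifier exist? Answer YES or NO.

YES

Decompose h/2: h(P, T) =?= h(leaf(leaf(7)), h(7, m)),  leaf(h(h(P, 5), Z)) =?= leaf(h(X2, h(T, 7))).
Decompose h/2: P =?= leaf(leaf(7)),  T =?= h(7, m).
Bind P := leaf(leaf(7)); substituting into the one remaining equation that mentions P gives: leaf(h(h(leaf(leaf(7)), 5), Z)) =?= leaf(h(X2, h(T, 7))).
Bind T := h(7, m); substituting into the remaining equation gives: leaf(h(h(leaf(leaf(7)), 5), Z)) =?= leaf(h(X2, h(h(7, m), 7))).
Decompose leaf/1: h(h(leaf(leaf(7)), 5), Z) =?= h(X2, h(h(7, m), 7)).
Decompose h/2: h(leaf(leaf(7)), 5) =?= X2,  Z =?= h(h(7, m), 7).
Bind X2 := h(leaf(leaf(7)), 5); no other remaining equation mentions X2.
Bind Z := h(h(7, m), 7).
No equations remain and no clash or occurs-check failure arose, so a unifier exists.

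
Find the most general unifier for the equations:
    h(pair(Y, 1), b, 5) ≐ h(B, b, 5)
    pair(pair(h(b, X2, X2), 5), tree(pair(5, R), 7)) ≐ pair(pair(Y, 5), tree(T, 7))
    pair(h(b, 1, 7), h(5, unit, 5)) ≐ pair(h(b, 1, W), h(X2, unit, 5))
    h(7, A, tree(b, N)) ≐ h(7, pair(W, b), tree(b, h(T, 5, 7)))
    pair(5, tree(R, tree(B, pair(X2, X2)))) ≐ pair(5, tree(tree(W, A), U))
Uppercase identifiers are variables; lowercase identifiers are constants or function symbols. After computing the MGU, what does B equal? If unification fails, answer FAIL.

Decompose h/3: pair(Y, 1) ≐ B,  b ≐ b,  5 ≐ 5.
Bind B := pair(Y, 1); substituting into the one remaining equation that mentions B gives: pair(5, tree(R, tree(pair(Y, 1), pair(X2, X2)))) ≐ pair(5, tree(tree(W, A), U)).
Delete trivial equation b ≐ b.
Delete trivial equation 5 ≐ 5.
Decompose pair/2: pair(h(b, X2, X2), 5) ≐ pair(Y, 5),  tree(pair(5, R), 7) ≐ tree(T, 7).
Decompose pair/2: h(b, X2, X2) ≐ Y,  5 ≐ 5.
Bind Y := h(b, X2, X2); substituting into the one remaining equation that mentions Y gives: pair(5, tree(R, tree(pair(h(b, X2, X2), 1), pair(X2, X2)))) ≐ pair(5, tree(tree(W, A), U)). Substituting into the earlier binding gives B := pair(h(b, X2, X2), 1).
Delete trivial equation 5 ≐ 5.
Decompose tree/2: pair(5, R) ≐ T,  7 ≐ 7.
Bind T := pair(5, R); substituting into the one remaining equation that mentions T gives: h(7, A, tree(b, N)) ≐ h(7, pair(W, b), tree(b, h(pair(5, R), 5, 7))).
Delete trivial equation 7 ≐ 7.
Decompose pair/2: h(b, 1, 7) ≐ h(b, 1, W),  h(5, unit, 5) ≐ h(X2, unit, 5).
Decompose h/3: b ≐ b,  1 ≐ 1,  7 ≐ W.
Delete trivial equation b ≐ b.
Delete trivial equation 1 ≐ 1.
Bind W := 7; substituting into the 2 remaining equations that mention W gives: h(7, A, tree(b, N)) ≐ h(7, pair(7, b), tree(b, h(pair(5, R), 5, 7))),  pair(5, tree(R, tree(pair(h(b, X2, X2), 1), pair(X2, X2)))) ≐ pair(5, tree(tree(7, A), U)).
Decompose h/3: 5 ≐ X2,  unit ≐ unit,  5 ≐ 5.
Bind X2 := 5; substituting into the one remaining equation that mentions X2 gives: pair(5, tree(R, tree(pair(h(b, 5, 5), 1), pair(5, 5)))) ≐ pair(5, tree(tree(7, A), U)). Substituting into the earlier bindings gives B := pair(h(b, 5, 5), 1), Y := h(b, 5, 5).
Delete trivial equation unit ≐ unit.
Delete trivial equation 5 ≐ 5.
Decompose h/3: 7 ≐ 7,  A ≐ pair(7, b),  tree(b, N) ≐ tree(b, h(pair(5, R), 5, 7)).
Delete trivial equation 7 ≐ 7.
Bind A := pair(7, b); substituting into the one remaining equation that mentions A gives: pair(5, tree(R, tree(pair(h(b, 5, 5), 1), pair(5, 5)))) ≐ pair(5, tree(tree(7, pair(7, b)), U)).
Decompose tree/2: b ≐ b,  N ≐ h(pair(5, R), 5, 7).
Delete trivial equation b ≐ b.
Bind N := h(pair(5, R), 5, 7); no other remaining equation mentions N.
Decompose pair/2: 5 ≐ 5,  tree(R, tree(pair(h(b, 5, 5), 1), pair(5, 5))) ≐ tree(tree(7, pair(7, b)), U).
Delete trivial equation 5 ≐ 5.
Decompose tree/2: R ≐ tree(7, pair(7, b)),  tree(pair(h(b, 5, 5), 1), pair(5, 5)) ≐ U.
Bind R := tree(7, pair(7, b)); no other remaining equation mentions R. Substituting into the earlier bindings gives T := pair(5, tree(7, pair(7, b))), N := h(pair(5, tree(7, pair(7, b))), 5, 7).
Bind U := tree(pair(h(b, 5, 5), 1), pair(5, 5)).
MGU = { B -> pair(h(b, 5, 5), 1), Y -> h(b, 5, 5), T -> pair(5, tree(7, pair(7, b))), W -> 7, X2 -> 5, A -> pair(7, b), N -> h(pair(5, tree(7, pair(7, b))), 5, 7), R -> tree(7, pair(7, b)), U -> tree(pair(h(b, 5, 5), 1), pair(5, 5)) }, so B -> pair(h(b, 5, 5), 1).

pair(h(b, 5, 5), 1)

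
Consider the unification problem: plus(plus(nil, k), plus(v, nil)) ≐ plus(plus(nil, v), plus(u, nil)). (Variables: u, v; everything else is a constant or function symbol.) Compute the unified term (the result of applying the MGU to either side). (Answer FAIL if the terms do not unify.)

Decompose plus/2: plus(nil, k) ≐ plus(nil, v),  plus(v, nil) ≐ plus(u, nil).
Decompose plus/2: nil ≐ nil,  k ≐ v.
Delete trivial equation nil ≐ nil.
Bind v := k; substituting into the remaining equation gives: plus(k, nil) ≐ plus(u, nil).
Decompose plus/2: k ≐ u,  nil ≐ nil.
Bind u := k; no other remaining equation mentions u.
Delete trivial equation nil ≐ nil.
Applying the MGU to either side gives plus(plus(nil, k), plus(k, nil)).

plus(plus(nil, k), plus(k, nil))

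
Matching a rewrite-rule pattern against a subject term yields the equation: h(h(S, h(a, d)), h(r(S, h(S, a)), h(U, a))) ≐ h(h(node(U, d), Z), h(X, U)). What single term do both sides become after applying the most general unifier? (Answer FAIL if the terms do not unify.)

FAIL

Decompose h/2: h(S, h(a, d)) ≐ h(node(U, d), Z),  h(r(S, h(S, a)), h(U, a)) ≐ h(X, U).
Decompose h/2: S ≐ node(U, d),  h(a, d) ≐ Z.
Bind S := node(U, d); substituting into the one remaining equation that mentions S gives: h(r(node(U, d), h(node(U, d), a)), h(U, a)) ≐ h(X, U).
Bind Z := h(a, d); no other remaining equation mentions Z.
Decompose h/2: r(node(U, d), h(node(U, d), a)) ≐ X,  h(U, a) ≐ U.
Bind X := r(node(U, d), h(node(U, d), a)); no other remaining equation mentions X.
Occurs check fails: U occurs in h(U, a); the equation U ≐ h(U, a) has no finite solution.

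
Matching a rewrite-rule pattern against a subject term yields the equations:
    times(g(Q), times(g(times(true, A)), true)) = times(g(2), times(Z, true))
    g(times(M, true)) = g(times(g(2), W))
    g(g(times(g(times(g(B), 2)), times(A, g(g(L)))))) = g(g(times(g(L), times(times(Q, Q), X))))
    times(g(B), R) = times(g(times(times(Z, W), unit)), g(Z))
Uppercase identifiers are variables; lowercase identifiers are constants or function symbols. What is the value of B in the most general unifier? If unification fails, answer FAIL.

Decompose times/2: g(Q) = g(2),  times(g(times(true, A)), true) = times(Z, true).
Decompose g/1: Q = 2.
Bind Q := 2; substituting into the one remaining equation that mentions Q gives: g(g(times(g(times(g(B), 2)), times(A, g(g(L)))))) = g(g(times(g(L), times(times(2, 2), X)))).
Decompose times/2: g(times(true, A)) = Z,  true = true.
Bind Z := g(times(true, A)); substituting into the one remaining equation that mentions Z gives: times(g(B), R) = times(g(times(times(g(times(true, A)), W), unit)), g(g(times(true, A)))).
Delete trivial equation true = true.
Decompose g/1: times(M, true) = times(g(2), W).
Decompose times/2: M = g(2),  true = W.
Bind M := g(2); no other remaining equation mentions M.
Bind W := true; substituting into the one remaining equation that mentions W gives: times(g(B), R) = times(g(times(times(g(times(true, A)), true), unit)), g(g(times(true, A)))).
Decompose g/1: g(times(g(times(g(B), 2)), times(A, g(g(L))))) = g(times(g(L), times(times(2, 2), X))).
Decompose g/1: times(g(times(g(B), 2)), times(A, g(g(L)))) = times(g(L), times(times(2, 2), X)).
Decompose times/2: g(times(g(B), 2)) = g(L),  times(A, g(g(L))) = times(times(2, 2), X).
Decompose g/1: times(g(B), 2) = L.
Bind L := times(g(B), 2); substituting into the one remaining equation that mentions L gives: times(A, g(g(times(g(B), 2)))) = times(times(2, 2), X).
Decompose times/2: A = times(2, 2),  g(g(times(g(B), 2))) = X.
Bind A := times(2, 2); substituting into the one remaining equation that mentions A gives: times(g(B), R) = times(g(times(times(g(times(true, times(2, 2))), true), unit)), g(g(times(true, times(2, 2))))). Substituting into the earlier binding gives Z := g(times(true, times(2, 2))).
Bind X := g(g(times(g(B), 2))); no other remaining equation mentions X.
Decompose times/2: g(B) = g(times(times(g(times(true, times(2, 2))), true), unit)),  R = g(g(times(true, times(2, 2)))).
Decompose g/1: B = times(times(g(times(true, times(2, 2))), true), unit).
Bind B := times(times(g(times(true, times(2, 2))), true), unit); no other remaining equation mentions B. Substituting into the earlier bindings gives L := times(g(times(times(g(times(true, times(2, 2))), true), unit)), 2), X := g(g(times(g(times(times(g(times(true, times(2, 2))), true), unit)), 2))).
Bind R := g(g(times(true, times(2, 2)))).
MGU = { Q -> 2, Z -> g(times(true, times(2, 2))), M -> g(2), W -> true, L -> times(g(times(times(g(times(true, times(2, 2))), true), unit)), 2), A -> times(2, 2), X -> g(g(times(g(times(times(g(times(true, times(2, 2))), true), unit)), 2))), B -> times(times(g(times(true, times(2, 2))), true), unit), R -> g(g(times(true, times(2, 2)))) }, so B -> times(times(g(times(true, times(2, 2))), true), unit).

times(times(g(times(true, times(2, 2))), true), unit)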